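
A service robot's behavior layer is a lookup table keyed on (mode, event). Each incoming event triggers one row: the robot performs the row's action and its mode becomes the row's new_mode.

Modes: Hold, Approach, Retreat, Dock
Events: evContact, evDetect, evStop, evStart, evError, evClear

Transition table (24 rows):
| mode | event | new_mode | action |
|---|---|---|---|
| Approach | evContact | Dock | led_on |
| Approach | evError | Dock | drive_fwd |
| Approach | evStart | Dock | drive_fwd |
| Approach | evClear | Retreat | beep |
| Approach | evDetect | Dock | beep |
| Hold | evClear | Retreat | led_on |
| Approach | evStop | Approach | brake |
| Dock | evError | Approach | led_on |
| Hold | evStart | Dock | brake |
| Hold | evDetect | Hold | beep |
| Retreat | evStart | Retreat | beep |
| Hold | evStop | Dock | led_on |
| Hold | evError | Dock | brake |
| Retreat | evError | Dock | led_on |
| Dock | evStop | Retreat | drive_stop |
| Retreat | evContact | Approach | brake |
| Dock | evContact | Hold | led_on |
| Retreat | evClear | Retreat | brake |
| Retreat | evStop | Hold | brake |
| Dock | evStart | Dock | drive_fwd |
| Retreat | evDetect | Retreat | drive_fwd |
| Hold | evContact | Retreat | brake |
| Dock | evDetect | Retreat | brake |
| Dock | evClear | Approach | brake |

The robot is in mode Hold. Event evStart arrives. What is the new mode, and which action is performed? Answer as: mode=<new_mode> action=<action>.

current mode = Hold; filter table to that mode:
  (Hold, evClear) → (Retreat, led_on)
  (Hold, evStart) → (Dock, brake)  ← event matches
  (Hold, evDetect) → (Hold, beep)
  (Hold, evStop) → (Dock, led_on)
  (Hold, evError) → (Dock, brake)
  (Hold, evContact) → (Retreat, brake)
event = evStart selects (Dock, brake)

mode=Dock action=brake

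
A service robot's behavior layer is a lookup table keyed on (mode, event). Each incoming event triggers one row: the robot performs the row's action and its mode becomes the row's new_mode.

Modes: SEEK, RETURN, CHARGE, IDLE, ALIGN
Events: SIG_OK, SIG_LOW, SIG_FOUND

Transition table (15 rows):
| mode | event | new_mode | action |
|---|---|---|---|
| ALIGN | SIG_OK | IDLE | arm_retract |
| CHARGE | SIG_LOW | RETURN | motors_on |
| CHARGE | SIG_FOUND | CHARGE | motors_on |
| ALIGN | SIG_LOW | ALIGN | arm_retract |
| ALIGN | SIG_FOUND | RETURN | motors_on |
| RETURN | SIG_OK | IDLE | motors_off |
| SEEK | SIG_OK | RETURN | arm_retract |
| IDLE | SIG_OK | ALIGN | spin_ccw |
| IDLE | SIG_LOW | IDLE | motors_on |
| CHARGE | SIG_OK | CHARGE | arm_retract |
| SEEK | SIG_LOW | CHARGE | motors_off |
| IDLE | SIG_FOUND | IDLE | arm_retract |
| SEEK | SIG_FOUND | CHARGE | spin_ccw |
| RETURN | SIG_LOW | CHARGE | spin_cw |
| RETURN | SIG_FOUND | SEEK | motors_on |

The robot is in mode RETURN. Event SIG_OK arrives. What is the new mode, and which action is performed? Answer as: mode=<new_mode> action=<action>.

mode=IDLE action=motors_off

current mode = RETURN; filter table to that mode:
  (RETURN, SIG_OK) → (IDLE, motors_off)  ← event matches
  (RETURN, SIG_LOW) → (CHARGE, spin_cw)
  (RETURN, SIG_FOUND) → (SEEK, motors_on)
event = SIG_OK selects (IDLE, motors_off)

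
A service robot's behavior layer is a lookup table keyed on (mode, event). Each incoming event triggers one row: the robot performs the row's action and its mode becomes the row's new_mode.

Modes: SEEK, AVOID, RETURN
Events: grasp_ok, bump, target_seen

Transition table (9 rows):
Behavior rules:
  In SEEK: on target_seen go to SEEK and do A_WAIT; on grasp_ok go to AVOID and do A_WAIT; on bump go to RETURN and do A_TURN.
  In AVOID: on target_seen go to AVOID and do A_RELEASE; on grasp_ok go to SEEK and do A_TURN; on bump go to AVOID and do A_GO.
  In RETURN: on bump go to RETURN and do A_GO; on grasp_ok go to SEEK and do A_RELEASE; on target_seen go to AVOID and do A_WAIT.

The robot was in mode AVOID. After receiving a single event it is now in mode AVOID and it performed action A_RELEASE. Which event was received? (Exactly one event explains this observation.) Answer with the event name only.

target_seen

try grasp_ok: (AVOID, grasp_ok) → (SEEK, A_TURN)
try bump: (AVOID, bump) → (AVOID, A_GO)
try target_seen: (AVOID, target_seen) → (AVOID, A_RELEASE)  ← matches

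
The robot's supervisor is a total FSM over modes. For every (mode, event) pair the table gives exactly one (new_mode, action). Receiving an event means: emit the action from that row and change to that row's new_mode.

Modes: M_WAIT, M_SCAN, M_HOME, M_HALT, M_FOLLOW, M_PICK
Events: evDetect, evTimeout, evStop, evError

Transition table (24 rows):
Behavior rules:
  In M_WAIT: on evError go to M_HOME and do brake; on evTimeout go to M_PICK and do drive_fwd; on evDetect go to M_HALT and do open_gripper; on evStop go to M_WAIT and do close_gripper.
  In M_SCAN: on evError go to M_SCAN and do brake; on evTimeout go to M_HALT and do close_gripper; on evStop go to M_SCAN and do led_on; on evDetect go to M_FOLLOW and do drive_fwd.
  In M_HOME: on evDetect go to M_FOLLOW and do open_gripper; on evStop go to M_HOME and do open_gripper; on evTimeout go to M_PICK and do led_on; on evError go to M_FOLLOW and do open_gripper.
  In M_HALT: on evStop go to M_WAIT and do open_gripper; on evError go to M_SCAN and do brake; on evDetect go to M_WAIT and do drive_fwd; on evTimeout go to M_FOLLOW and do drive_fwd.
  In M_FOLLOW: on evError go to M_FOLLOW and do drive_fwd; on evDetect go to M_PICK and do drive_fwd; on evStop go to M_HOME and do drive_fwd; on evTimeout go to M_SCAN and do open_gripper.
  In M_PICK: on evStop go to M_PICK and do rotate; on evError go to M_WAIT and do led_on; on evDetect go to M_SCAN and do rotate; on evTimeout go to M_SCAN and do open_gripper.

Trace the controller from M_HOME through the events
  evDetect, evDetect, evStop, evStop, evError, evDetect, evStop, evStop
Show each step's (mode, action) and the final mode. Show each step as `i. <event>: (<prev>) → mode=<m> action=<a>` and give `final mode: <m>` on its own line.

final mode: M_WAIT

1. evDetect: (M_HOME) → mode=M_FOLLOW action=open_gripper
2. evDetect: (M_FOLLOW) → mode=M_PICK action=drive_fwd
3. evStop: (M_PICK) → mode=M_PICK action=rotate
4. evStop: (M_PICK) → mode=M_PICK action=rotate
5. evError: (M_PICK) → mode=M_WAIT action=led_on
6. evDetect: (M_WAIT) → mode=M_HALT action=open_gripper
7. evStop: (M_HALT) → mode=M_WAIT action=open_gripper
8. evStop: (M_WAIT) → mode=M_WAIT action=close_gripper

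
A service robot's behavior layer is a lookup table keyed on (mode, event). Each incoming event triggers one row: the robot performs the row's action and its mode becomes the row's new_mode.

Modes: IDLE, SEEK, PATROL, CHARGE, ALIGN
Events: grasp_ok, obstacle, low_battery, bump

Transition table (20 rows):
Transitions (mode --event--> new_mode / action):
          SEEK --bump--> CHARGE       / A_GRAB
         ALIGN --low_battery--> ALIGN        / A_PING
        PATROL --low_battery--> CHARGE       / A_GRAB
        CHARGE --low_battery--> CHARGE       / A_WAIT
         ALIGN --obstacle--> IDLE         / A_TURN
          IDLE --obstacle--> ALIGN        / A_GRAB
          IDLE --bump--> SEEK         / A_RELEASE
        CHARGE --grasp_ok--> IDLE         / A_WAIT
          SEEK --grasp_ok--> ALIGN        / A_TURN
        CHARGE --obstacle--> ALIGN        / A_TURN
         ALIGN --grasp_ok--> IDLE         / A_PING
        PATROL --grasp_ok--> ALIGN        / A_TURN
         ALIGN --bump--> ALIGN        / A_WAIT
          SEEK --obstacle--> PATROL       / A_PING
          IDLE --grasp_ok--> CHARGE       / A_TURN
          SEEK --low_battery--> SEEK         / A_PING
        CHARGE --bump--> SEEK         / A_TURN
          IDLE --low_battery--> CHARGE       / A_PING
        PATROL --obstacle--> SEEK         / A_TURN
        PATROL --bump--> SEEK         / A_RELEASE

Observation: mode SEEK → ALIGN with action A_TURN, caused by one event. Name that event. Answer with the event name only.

try grasp_ok: (SEEK, grasp_ok) → (ALIGN, A_TURN)  ← matches
try obstacle: (SEEK, obstacle) → (PATROL, A_PING)
try low_battery: (SEEK, low_battery) → (SEEK, A_PING)
try bump: (SEEK, bump) → (CHARGE, A_GRAB)

grasp_ok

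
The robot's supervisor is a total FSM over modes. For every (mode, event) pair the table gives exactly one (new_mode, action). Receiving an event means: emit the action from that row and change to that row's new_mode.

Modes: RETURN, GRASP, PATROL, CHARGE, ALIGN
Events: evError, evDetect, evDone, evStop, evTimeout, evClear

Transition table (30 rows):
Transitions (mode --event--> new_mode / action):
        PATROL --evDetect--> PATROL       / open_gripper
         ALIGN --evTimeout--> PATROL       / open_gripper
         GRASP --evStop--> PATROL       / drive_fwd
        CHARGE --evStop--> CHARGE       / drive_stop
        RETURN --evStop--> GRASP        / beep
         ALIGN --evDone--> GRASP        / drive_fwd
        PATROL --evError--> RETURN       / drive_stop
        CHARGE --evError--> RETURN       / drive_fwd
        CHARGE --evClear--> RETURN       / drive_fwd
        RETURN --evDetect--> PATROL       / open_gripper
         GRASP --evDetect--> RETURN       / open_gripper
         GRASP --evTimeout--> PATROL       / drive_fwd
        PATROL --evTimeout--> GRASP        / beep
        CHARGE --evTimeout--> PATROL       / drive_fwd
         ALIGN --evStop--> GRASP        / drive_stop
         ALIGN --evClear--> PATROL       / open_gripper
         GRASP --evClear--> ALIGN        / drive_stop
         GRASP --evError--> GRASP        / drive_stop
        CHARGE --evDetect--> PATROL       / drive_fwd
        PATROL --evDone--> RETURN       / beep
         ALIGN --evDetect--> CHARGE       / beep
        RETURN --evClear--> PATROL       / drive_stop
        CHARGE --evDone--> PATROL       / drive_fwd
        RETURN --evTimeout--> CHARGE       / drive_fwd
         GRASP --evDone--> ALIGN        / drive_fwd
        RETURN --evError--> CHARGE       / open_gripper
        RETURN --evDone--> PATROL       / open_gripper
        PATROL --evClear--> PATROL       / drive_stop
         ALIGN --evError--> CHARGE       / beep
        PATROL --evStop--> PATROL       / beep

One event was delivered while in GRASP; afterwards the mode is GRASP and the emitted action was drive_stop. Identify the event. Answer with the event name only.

try evError: (GRASP, evError) → (GRASP, drive_stop)  ← matches
try evDetect: (GRASP, evDetect) → (RETURN, open_gripper)
try evDone: (GRASP, evDone) → (ALIGN, drive_fwd)
try evStop: (GRASP, evStop) → (PATROL, drive_fwd)
try evTimeout: (GRASP, evTimeout) → (PATROL, drive_fwd)
try evClear: (GRASP, evClear) → (ALIGN, drive_stop)

evError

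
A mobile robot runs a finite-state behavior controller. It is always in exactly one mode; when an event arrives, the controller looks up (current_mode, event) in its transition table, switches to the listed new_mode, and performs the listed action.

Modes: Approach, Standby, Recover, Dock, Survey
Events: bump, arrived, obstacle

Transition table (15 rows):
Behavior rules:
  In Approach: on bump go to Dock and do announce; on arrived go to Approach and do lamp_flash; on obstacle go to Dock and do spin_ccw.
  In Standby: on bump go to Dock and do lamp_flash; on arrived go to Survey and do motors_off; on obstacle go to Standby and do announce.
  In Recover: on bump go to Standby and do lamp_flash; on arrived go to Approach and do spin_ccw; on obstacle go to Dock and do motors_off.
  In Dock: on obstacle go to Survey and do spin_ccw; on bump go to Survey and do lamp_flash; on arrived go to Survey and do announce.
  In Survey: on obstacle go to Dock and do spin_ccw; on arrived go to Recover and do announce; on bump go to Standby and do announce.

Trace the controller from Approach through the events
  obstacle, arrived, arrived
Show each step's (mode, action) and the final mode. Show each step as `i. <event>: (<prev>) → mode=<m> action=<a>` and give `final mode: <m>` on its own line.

final mode: Recover

1. obstacle: (Approach) → mode=Dock action=spin_ccw
2. arrived: (Dock) → mode=Survey action=announce
3. arrived: (Survey) → mode=Recover action=announce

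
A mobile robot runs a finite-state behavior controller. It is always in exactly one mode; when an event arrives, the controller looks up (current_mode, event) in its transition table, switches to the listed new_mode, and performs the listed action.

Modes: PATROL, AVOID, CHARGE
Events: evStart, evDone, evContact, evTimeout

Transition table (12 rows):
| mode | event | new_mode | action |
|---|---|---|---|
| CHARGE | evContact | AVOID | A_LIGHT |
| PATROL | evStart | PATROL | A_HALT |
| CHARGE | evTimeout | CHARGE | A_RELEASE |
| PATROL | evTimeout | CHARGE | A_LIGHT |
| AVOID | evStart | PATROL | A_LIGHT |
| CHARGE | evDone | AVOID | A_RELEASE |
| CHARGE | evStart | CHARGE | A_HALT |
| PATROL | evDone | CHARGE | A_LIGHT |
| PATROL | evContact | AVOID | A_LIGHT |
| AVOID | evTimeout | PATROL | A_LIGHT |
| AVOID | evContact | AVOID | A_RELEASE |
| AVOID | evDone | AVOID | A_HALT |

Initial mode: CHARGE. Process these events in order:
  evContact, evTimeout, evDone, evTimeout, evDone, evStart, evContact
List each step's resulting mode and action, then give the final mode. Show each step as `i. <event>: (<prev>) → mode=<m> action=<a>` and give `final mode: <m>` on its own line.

1. evContact: (CHARGE) → mode=AVOID action=A_LIGHT
2. evTimeout: (AVOID) → mode=PATROL action=A_LIGHT
3. evDone: (PATROL) → mode=CHARGE action=A_LIGHT
4. evTimeout: (CHARGE) → mode=CHARGE action=A_RELEASE
5. evDone: (CHARGE) → mode=AVOID action=A_RELEASE
6. evStart: (AVOID) → mode=PATROL action=A_LIGHT
7. evContact: (PATROL) → mode=AVOID action=A_LIGHT

final mode: AVOID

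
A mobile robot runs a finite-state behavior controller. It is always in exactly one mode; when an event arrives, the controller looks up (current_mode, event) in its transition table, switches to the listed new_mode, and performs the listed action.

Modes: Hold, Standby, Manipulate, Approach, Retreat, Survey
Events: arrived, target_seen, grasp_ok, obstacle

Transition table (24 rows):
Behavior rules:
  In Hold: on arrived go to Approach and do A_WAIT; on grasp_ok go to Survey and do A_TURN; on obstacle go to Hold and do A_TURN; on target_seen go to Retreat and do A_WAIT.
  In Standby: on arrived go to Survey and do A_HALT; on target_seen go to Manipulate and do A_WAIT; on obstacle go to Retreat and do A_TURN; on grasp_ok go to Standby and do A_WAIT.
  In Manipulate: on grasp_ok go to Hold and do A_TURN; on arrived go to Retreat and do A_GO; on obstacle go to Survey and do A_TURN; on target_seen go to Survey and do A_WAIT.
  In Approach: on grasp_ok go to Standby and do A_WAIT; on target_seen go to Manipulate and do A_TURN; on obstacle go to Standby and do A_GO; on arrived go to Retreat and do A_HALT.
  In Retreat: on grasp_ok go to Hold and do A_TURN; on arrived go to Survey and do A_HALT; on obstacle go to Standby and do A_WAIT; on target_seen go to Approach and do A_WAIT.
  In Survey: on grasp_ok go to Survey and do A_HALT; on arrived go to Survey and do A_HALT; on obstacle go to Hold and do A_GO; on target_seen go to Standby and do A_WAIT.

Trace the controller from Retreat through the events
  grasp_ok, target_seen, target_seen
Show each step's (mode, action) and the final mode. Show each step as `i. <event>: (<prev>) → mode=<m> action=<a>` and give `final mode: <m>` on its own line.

1. grasp_ok: (Retreat) → mode=Hold action=A_TURN
2. target_seen: (Hold) → mode=Retreat action=A_WAIT
3. target_seen: (Retreat) → mode=Approach action=A_WAIT

final mode: Approach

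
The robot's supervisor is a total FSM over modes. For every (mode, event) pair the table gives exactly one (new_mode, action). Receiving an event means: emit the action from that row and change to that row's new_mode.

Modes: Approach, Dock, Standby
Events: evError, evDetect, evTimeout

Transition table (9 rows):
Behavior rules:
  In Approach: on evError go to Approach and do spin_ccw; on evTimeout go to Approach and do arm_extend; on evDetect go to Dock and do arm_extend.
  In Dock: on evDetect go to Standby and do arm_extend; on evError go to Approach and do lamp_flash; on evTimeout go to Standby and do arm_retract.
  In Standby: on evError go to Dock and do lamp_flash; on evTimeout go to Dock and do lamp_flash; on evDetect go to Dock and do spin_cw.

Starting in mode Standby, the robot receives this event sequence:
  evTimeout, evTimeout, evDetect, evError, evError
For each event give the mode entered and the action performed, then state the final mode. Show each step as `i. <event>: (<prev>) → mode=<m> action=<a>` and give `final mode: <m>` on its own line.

final mode: Approach

1. evTimeout: (Standby) → mode=Dock action=lamp_flash
2. evTimeout: (Dock) → mode=Standby action=arm_retract
3. evDetect: (Standby) → mode=Dock action=spin_cw
4. evError: (Dock) → mode=Approach action=lamp_flash
5. evError: (Approach) → mode=Approach action=spin_ccw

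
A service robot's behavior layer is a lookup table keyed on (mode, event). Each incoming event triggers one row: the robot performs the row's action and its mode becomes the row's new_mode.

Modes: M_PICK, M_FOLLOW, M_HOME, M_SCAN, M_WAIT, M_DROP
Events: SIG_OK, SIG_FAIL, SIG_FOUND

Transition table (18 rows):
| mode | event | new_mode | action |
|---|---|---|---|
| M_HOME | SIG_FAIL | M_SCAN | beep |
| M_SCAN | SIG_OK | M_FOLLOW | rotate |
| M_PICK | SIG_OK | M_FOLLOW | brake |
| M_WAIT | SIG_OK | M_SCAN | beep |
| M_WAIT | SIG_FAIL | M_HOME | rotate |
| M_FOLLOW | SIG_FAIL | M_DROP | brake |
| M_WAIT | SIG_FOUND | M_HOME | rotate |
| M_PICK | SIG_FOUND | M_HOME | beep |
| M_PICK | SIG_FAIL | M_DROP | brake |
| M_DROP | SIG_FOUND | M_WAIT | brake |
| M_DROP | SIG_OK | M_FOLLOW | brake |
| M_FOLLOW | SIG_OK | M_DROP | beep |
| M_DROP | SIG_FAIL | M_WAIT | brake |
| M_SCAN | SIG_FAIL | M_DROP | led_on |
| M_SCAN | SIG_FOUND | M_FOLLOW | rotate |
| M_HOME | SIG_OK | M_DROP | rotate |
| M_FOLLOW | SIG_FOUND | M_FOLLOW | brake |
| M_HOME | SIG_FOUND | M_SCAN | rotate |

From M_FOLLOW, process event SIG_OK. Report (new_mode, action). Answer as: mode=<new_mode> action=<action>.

mode=M_DROP action=beep

current mode = M_FOLLOW; filter table to that mode:
  (M_FOLLOW, SIG_FAIL) → (M_DROP, brake)
  (M_FOLLOW, SIG_OK) → (M_DROP, beep)  ← event matches
  (M_FOLLOW, SIG_FOUND) → (M_FOLLOW, brake)
event = SIG_OK selects (M_DROP, beep)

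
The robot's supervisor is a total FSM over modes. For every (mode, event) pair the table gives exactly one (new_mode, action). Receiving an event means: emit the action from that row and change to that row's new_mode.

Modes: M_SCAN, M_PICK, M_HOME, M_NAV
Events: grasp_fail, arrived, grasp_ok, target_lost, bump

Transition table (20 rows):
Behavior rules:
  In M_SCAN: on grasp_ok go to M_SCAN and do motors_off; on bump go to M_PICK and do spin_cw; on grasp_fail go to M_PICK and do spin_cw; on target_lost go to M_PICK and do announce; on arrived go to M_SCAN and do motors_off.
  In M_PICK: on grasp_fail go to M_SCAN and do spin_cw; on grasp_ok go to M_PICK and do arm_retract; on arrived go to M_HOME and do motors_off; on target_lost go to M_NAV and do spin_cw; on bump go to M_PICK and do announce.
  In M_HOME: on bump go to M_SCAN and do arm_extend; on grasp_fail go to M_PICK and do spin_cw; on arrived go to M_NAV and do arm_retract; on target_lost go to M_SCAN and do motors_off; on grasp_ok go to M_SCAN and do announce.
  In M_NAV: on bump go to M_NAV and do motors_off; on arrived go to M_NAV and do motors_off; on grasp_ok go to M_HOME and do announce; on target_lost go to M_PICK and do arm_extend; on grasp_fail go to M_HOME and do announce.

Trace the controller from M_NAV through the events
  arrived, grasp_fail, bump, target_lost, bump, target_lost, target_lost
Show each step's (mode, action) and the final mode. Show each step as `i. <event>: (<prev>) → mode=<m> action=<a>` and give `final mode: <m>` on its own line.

final mode: M_PICK

1. arrived: (M_NAV) → mode=M_NAV action=motors_off
2. grasp_fail: (M_NAV) → mode=M_HOME action=announce
3. bump: (M_HOME) → mode=M_SCAN action=arm_extend
4. target_lost: (M_SCAN) → mode=M_PICK action=announce
5. bump: (M_PICK) → mode=M_PICK action=announce
6. target_lost: (M_PICK) → mode=M_NAV action=spin_cw
7. target_lost: (M_NAV) → mode=M_PICK action=arm_extend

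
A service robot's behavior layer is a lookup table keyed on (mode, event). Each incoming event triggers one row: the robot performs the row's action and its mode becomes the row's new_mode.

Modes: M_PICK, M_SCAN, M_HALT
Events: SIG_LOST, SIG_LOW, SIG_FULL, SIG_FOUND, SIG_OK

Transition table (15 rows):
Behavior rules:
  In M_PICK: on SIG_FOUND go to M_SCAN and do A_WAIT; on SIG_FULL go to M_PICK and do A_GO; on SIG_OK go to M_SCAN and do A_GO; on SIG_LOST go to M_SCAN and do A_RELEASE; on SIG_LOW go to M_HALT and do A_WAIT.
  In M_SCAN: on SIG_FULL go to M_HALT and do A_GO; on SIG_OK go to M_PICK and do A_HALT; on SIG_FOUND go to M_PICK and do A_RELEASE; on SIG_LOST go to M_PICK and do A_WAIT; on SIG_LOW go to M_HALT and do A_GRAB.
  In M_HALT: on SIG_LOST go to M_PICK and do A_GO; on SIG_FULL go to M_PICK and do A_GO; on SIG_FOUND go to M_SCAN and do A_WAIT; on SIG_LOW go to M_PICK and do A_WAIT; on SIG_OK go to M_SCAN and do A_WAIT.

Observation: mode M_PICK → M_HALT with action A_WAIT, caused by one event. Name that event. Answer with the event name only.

try SIG_LOST: (M_PICK, SIG_LOST) → (M_SCAN, A_RELEASE)
try SIG_LOW: (M_PICK, SIG_LOW) → (M_HALT, A_WAIT)  ← matches
try SIG_FULL: (M_PICK, SIG_FULL) → (M_PICK, A_GO)
try SIG_FOUND: (M_PICK, SIG_FOUND) → (M_SCAN, A_WAIT)
try SIG_OK: (M_PICK, SIG_OK) → (M_SCAN, A_GO)

SIG_LOW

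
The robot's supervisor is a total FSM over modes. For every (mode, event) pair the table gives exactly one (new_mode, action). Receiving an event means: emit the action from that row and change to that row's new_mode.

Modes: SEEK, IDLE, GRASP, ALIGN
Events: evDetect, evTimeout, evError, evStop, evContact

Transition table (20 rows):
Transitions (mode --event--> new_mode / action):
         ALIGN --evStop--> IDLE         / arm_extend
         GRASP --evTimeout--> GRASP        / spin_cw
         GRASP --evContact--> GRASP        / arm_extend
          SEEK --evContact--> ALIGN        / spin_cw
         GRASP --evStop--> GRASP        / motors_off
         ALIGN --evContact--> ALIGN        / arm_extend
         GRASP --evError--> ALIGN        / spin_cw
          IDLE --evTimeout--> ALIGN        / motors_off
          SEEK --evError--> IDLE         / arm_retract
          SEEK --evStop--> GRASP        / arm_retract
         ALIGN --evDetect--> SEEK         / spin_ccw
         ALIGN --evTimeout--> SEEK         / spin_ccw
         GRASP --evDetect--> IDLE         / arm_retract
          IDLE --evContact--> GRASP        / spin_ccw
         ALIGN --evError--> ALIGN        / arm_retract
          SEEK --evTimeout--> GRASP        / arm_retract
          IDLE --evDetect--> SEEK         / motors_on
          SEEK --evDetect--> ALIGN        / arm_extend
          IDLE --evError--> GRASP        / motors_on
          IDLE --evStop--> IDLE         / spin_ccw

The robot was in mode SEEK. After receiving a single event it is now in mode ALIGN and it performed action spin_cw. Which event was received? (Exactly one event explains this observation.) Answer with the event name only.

try evDetect: (SEEK, evDetect) → (ALIGN, arm_extend)
try evTimeout: (SEEK, evTimeout) → (GRASP, arm_retract)
try evError: (SEEK, evError) → (IDLE, arm_retract)
try evStop: (SEEK, evStop) → (GRASP, arm_retract)
try evContact: (SEEK, evContact) → (ALIGN, spin_cw)  ← matches

evContact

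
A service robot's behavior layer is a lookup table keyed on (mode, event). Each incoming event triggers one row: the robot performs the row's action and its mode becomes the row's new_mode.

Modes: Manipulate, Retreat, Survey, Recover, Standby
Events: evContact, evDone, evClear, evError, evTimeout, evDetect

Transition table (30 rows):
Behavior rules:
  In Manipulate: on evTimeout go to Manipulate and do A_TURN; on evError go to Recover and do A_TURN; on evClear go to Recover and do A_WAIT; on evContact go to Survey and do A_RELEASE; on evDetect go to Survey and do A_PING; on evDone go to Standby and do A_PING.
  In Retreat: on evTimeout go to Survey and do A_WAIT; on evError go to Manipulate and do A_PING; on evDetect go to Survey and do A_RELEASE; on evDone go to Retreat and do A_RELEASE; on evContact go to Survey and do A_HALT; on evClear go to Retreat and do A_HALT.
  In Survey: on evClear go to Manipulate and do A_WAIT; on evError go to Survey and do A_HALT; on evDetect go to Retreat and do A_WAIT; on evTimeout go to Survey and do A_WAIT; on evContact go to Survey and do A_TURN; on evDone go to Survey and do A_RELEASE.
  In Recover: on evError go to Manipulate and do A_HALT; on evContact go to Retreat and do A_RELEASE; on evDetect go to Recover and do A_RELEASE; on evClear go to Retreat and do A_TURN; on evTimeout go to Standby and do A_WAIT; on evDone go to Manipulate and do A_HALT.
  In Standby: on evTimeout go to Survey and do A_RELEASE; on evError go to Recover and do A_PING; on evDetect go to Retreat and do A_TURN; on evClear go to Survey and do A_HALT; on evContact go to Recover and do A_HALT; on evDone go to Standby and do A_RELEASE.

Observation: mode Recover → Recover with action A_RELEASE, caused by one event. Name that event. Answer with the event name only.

evDetect

try evContact: (Recover, evContact) → (Retreat, A_RELEASE)
try evDone: (Recover, evDone) → (Manipulate, A_HALT)
try evClear: (Recover, evClear) → (Retreat, A_TURN)
try evError: (Recover, evError) → (Manipulate, A_HALT)
try evTimeout: (Recover, evTimeout) → (Standby, A_WAIT)
try evDetect: (Recover, evDetect) → (Recover, A_RELEASE)  ← matches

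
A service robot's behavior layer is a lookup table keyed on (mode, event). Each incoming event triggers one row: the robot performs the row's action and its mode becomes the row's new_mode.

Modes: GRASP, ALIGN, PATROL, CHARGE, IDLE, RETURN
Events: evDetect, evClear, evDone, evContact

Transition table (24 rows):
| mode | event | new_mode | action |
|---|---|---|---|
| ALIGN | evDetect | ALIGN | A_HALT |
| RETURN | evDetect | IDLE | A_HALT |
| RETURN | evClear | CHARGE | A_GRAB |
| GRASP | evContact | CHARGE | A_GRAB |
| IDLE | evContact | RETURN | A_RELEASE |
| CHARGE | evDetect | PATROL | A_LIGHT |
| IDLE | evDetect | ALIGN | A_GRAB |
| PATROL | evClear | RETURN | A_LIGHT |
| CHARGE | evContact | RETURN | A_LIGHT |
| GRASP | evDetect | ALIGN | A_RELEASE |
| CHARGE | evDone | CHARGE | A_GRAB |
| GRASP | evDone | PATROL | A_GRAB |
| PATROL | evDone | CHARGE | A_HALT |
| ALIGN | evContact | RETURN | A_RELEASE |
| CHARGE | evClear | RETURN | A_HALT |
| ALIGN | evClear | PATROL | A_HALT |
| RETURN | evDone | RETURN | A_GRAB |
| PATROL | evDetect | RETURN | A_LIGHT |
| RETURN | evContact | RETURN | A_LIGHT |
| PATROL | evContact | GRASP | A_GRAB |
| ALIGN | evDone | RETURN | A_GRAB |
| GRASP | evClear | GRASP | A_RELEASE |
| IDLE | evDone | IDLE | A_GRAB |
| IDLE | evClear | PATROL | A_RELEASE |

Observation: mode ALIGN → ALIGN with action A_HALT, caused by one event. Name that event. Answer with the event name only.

try evDetect: (ALIGN, evDetect) → (ALIGN, A_HALT)  ← matches
try evClear: (ALIGN, evClear) → (PATROL, A_HALT)
try evDone: (ALIGN, evDone) → (RETURN, A_GRAB)
try evContact: (ALIGN, evContact) → (RETURN, A_RELEASE)

evDetect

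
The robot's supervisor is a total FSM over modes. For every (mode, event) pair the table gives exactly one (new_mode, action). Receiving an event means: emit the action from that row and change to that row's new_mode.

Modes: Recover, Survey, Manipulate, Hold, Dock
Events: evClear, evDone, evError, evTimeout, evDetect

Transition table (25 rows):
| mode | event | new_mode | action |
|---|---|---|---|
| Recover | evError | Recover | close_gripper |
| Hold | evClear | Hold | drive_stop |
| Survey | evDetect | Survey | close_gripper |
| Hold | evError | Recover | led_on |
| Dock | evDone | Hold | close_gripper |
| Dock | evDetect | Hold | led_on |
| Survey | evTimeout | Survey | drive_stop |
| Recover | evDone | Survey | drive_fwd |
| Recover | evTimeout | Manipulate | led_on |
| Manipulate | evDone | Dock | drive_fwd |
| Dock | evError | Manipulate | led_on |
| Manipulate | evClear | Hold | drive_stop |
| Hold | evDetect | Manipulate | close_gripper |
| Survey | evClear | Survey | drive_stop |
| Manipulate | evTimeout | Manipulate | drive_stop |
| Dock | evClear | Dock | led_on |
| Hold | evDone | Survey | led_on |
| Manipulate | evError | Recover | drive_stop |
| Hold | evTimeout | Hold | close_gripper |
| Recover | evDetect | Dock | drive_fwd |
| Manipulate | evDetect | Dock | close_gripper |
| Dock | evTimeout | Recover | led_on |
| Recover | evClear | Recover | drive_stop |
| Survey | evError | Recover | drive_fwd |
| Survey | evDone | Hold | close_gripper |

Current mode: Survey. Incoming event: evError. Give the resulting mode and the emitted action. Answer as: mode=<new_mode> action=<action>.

mode=Recover action=drive_fwd

current mode = Survey; filter table to that mode:
  (Survey, evDetect) → (Survey, close_gripper)
  (Survey, evTimeout) → (Survey, drive_stop)
  (Survey, evClear) → (Survey, drive_stop)
  (Survey, evError) → (Recover, drive_fwd)  ← event matches
  (Survey, evDone) → (Hold, close_gripper)
event = evError selects (Recover, drive_fwd)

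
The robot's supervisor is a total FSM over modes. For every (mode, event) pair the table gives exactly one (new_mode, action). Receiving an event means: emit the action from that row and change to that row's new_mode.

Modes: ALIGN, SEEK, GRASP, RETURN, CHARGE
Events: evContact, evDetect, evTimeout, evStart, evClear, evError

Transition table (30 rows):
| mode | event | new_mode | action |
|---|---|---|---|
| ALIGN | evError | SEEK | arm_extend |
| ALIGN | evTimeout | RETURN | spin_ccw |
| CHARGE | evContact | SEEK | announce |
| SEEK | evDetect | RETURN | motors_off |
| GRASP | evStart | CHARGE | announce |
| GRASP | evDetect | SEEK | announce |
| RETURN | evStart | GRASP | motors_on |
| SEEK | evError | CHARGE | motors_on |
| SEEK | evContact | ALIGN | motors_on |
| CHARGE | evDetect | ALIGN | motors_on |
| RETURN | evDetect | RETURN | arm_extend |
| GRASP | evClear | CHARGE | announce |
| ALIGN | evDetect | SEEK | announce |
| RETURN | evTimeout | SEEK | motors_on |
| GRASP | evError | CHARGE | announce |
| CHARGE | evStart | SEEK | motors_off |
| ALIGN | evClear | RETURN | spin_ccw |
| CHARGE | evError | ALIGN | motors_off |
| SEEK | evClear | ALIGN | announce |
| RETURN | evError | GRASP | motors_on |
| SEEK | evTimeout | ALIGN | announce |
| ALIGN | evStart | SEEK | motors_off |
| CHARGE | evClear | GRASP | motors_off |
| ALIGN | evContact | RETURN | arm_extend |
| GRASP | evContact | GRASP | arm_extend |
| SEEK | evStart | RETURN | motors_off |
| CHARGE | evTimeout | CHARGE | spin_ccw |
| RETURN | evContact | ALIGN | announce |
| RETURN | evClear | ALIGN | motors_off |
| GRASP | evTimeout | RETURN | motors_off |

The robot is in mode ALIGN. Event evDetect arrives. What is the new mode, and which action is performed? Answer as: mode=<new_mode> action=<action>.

mode=SEEK action=announce

current mode = ALIGN; filter table to that mode:
  (ALIGN, evError) → (SEEK, arm_extend)
  (ALIGN, evTimeout) → (RETURN, spin_ccw)
  (ALIGN, evDetect) → (SEEK, announce)  ← event matches
  (ALIGN, evClear) → (RETURN, spin_ccw)
  (ALIGN, evStart) → (SEEK, motors_off)
  (ALIGN, evContact) → (RETURN, arm_extend)
event = evDetect selects (SEEK, announce)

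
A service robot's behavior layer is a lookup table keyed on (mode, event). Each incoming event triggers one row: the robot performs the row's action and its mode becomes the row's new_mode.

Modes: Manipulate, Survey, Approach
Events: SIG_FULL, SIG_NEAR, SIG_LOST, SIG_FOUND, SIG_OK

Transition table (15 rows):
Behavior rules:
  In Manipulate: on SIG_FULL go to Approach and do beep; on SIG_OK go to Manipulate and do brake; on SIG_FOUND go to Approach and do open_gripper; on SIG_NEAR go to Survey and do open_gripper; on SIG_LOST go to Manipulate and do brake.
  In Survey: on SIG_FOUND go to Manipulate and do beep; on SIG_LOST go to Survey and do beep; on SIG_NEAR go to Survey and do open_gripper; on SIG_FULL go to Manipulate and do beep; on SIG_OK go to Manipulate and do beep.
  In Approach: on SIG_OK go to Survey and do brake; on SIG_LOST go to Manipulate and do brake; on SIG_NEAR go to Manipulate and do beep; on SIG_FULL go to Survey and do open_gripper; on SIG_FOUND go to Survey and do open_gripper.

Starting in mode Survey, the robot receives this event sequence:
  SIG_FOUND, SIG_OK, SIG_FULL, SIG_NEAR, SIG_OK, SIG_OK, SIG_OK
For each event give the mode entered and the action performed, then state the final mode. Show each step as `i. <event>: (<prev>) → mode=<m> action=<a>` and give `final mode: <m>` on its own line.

final mode: Manipulate

1. SIG_FOUND: (Survey) → mode=Manipulate action=beep
2. SIG_OK: (Manipulate) → mode=Manipulate action=brake
3. SIG_FULL: (Manipulate) → mode=Approach action=beep
4. SIG_NEAR: (Approach) → mode=Manipulate action=beep
5. SIG_OK: (Manipulate) → mode=Manipulate action=brake
6. SIG_OK: (Manipulate) → mode=Manipulate action=brake
7. SIG_OK: (Manipulate) → mode=Manipulate action=brake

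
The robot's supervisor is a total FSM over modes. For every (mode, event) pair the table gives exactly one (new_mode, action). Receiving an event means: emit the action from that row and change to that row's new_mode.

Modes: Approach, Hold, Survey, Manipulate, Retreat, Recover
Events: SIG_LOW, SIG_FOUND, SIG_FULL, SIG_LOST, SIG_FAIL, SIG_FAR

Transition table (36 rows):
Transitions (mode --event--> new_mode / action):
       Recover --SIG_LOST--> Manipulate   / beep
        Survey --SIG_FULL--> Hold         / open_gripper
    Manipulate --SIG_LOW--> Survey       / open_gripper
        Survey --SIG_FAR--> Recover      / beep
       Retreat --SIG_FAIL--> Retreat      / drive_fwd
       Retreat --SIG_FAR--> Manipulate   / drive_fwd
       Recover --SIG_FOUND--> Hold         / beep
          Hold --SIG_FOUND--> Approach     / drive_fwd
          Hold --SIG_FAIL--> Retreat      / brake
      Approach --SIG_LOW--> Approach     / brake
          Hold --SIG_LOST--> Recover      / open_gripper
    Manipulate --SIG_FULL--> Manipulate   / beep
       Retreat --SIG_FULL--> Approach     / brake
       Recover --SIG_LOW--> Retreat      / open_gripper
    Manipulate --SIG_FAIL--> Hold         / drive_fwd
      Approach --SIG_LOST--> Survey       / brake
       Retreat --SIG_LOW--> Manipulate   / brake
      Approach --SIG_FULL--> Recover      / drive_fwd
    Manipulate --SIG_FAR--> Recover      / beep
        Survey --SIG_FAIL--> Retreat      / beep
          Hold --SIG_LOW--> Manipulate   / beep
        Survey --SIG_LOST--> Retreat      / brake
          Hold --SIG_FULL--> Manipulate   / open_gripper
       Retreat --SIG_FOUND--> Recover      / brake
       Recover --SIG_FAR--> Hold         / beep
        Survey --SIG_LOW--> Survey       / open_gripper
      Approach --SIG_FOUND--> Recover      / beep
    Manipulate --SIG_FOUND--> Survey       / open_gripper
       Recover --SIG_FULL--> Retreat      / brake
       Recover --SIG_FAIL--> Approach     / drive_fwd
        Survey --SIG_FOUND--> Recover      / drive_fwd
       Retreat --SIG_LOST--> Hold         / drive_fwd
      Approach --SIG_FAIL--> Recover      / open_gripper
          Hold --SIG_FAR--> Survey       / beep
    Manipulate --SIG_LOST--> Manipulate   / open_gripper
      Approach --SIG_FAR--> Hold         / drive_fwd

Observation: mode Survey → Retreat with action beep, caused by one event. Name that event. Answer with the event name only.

SIG_FAIL

try SIG_LOW: (Survey, SIG_LOW) → (Survey, open_gripper)
try SIG_FOUND: (Survey, SIG_FOUND) → (Recover, drive_fwd)
try SIG_FULL: (Survey, SIG_FULL) → (Hold, open_gripper)
try SIG_LOST: (Survey, SIG_LOST) → (Retreat, brake)
try SIG_FAIL: (Survey, SIG_FAIL) → (Retreat, beep)  ← matches
try SIG_FAR: (Survey, SIG_FAR) → (Recover, beep)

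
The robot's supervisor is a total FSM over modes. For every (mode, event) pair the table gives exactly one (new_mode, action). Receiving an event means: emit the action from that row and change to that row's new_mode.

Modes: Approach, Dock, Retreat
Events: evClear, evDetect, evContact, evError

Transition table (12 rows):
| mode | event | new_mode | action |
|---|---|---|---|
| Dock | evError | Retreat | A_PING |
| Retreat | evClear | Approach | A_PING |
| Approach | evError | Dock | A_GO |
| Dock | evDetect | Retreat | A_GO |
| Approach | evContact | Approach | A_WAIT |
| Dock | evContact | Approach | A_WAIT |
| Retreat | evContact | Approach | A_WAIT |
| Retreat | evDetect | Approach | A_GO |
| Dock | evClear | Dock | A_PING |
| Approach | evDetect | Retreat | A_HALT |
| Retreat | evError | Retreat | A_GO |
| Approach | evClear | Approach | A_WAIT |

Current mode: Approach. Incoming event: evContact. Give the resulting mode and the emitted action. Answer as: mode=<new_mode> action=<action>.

current mode = Approach; filter table to that mode:
  (Approach, evError) → (Dock, A_GO)
  (Approach, evContact) → (Approach, A_WAIT)  ← event matches
  (Approach, evDetect) → (Retreat, A_HALT)
  (Approach, evClear) → (Approach, A_WAIT)
event = evContact selects (Approach, A_WAIT)

mode=Approach action=A_WAIT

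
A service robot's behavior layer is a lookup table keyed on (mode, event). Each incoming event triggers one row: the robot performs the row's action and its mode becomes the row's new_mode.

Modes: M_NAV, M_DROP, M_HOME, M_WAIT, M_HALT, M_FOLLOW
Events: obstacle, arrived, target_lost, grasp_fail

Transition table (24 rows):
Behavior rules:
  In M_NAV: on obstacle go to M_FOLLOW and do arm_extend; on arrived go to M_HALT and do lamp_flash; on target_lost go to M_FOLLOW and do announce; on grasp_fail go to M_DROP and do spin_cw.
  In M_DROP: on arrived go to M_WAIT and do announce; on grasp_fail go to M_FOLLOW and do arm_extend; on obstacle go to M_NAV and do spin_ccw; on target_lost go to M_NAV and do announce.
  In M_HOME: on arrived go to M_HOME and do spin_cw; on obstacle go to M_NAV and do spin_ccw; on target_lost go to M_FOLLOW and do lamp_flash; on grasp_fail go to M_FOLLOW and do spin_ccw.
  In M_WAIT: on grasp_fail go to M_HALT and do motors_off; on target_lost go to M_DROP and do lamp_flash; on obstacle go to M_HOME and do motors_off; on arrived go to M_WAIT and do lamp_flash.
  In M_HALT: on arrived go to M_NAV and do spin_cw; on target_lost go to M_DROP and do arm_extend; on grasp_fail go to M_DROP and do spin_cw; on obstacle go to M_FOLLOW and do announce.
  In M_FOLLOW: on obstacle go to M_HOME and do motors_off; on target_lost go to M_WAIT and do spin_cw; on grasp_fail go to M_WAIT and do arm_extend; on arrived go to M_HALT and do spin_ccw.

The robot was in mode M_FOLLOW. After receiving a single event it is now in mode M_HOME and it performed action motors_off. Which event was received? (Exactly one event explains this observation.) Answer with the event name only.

obstacle

try obstacle: (M_FOLLOW, obstacle) → (M_HOME, motors_off)  ← matches
try arrived: (M_FOLLOW, arrived) → (M_HALT, spin_ccw)
try target_lost: (M_FOLLOW, target_lost) → (M_WAIT, spin_cw)
try grasp_fail: (M_FOLLOW, grasp_fail) → (M_WAIT, arm_extend)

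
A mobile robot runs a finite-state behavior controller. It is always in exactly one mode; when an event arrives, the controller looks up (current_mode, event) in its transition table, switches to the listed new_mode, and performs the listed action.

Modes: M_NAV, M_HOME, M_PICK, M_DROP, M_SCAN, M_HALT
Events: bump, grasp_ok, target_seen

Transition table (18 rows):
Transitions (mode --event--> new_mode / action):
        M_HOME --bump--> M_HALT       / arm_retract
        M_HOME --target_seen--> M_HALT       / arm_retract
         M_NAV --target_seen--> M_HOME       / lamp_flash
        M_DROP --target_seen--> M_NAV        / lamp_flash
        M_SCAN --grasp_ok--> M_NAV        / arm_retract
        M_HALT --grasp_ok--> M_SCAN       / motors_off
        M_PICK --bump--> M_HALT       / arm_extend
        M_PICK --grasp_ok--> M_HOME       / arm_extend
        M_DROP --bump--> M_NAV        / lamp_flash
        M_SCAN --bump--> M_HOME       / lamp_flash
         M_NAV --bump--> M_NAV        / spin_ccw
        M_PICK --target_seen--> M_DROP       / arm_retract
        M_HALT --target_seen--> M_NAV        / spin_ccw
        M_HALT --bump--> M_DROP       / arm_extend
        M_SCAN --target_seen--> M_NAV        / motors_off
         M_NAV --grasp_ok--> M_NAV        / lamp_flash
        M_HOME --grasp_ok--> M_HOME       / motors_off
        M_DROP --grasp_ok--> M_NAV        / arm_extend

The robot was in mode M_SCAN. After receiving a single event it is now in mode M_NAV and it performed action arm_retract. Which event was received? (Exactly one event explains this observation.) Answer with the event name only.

try bump: (M_SCAN, bump) → (M_HOME, lamp_flash)
try grasp_ok: (M_SCAN, grasp_ok) → (M_NAV, arm_retract)  ← matches
try target_seen: (M_SCAN, target_seen) → (M_NAV, motors_off)

grasp_ok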